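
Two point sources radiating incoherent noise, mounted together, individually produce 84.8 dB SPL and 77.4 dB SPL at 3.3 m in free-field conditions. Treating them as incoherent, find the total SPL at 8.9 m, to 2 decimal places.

Combined at 3.3 m: 10·log₁₀(10^(84.8/10)+10^(77.4/10)) = 85.526 dB SPL.
Then apply −20·log₁₀(8.9/3.3) = -8.618 dB → 76.91 dB SPL.

76.91 dB SPL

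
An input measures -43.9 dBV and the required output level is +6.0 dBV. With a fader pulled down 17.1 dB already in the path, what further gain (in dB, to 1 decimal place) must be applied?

67.0 dB

The required make-up gain is the shortfall in the dB sum.
G = +6.0 − (-43.9) + 17.1 = 67.0 dB.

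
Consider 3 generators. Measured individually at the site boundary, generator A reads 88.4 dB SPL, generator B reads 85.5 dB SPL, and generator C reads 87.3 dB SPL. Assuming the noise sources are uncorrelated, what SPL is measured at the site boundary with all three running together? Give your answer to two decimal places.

92.00 dB SPL

Incoherent sources sum as intensities:
L_total = 10·log₁₀(10^(88.4/10) + 10^(85.5/10) + 10^(87.3/10)) = 10·log₁₀(1584000000) = 92.00 dB SPL.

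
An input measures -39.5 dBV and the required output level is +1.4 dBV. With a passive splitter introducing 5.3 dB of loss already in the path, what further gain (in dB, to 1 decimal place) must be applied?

The required make-up gain is the shortfall in the dB sum.
G = +1.4 − (-39.5) + 5.3 = 46.2 dB.

46.2 dB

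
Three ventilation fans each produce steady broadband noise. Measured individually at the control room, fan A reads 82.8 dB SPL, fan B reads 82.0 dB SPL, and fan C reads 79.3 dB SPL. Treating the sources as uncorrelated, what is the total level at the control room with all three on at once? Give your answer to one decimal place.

Uncorrelated sources add in intensity (power), not in dB.
L_total = 10·log₁₀(10^(82.8/10) + 10^(82.0/10) + 10^(79.3/10)) = 10·log₁₀(434100000) = 86.4 dB SPL.

86.4 dB SPL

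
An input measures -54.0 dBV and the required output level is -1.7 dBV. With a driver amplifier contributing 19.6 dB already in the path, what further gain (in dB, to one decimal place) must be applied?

32.7 dB

The required make-up gain is the shortfall in the dB sum.
G = -1.7 − (-54.0) − 19.6 = 32.7 dB.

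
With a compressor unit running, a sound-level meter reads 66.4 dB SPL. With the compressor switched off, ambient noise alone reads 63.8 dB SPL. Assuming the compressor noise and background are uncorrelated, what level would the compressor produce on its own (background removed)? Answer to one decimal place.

62.9 dB SPL

Subtract intensities: L_src = 10·log₁₀(10^(L_total/10) − 10^(L_bg/10)).
L_src = 10·log₁₀(10^(66.4/10) − 10^(63.8/10)) = 10·log₁₀(1966000) = 62.9 dB SPL.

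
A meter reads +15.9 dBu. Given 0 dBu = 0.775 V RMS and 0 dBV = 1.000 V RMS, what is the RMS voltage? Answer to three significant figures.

4.83 V

V = 0.775 V × 10^(+15.9/20).
= 0.775 × 6.237 = 4.83 V.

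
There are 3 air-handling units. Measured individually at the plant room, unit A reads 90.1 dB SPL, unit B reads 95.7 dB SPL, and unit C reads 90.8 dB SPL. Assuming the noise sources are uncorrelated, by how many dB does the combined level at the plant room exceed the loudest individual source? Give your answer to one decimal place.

Incoherent sources sum as intensities:
L_total = 10·log₁₀(10^(90.1/10) + 10^(95.7/10) + 10^(90.8/10)) = 97.74 dB SPL.
Excess over the loudest (95.7 dB): 97.74 − 95.7 = 2.0 dB.

2.0 dB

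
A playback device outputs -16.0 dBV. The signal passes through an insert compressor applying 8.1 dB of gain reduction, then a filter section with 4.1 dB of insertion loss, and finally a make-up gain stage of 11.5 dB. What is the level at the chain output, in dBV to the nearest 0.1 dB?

Gain stages sum in dB:
-16.0 − 8.1 − 4.1 + 11.5 = -16.7 dBV.

-16.7 dBV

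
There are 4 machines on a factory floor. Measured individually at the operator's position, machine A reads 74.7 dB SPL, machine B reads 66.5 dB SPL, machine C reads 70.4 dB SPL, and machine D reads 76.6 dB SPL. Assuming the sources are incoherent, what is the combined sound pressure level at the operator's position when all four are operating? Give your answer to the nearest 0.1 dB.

Add the sources as powers (linear), then convert back to dB:
L_total = 10·log₁₀(10^(74.7/10) + 10^(66.5/10) + 10^(70.4/10) + 10^(76.6/10)) = 10·log₁₀(90650000) = 79.6 dB SPL.

79.6 dB SPL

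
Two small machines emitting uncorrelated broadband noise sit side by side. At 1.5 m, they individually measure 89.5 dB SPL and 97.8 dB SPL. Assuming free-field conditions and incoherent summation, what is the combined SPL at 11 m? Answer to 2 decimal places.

81.09 dB SPL

Combined at 1.5 m: 10·log₁₀(10^(89.5/10)+10^(97.8/10)) = 98.399 dB SPL.
Then apply −20·log₁₀(11/1.5) = -17.306 dB → 81.09 dB SPL.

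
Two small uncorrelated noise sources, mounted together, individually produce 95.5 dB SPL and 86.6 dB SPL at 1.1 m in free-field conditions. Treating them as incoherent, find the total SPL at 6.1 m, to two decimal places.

81.15 dB SPL

Combined at 1.1 m: 10·log₁₀(10^(95.5/10)+10^(86.6/10)) = 96.026 dB SPL.
Then apply −20·log₁₀(6.1/1.1) = -14.879 dB → 81.15 dB SPL.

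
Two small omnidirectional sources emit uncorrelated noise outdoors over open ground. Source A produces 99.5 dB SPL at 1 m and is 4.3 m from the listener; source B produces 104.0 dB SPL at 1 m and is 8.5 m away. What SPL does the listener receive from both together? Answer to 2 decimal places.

At the listener: L_A = 99.5 − 20·log₁₀(4.3) = 86.831 dB; L_B = 104.0 − 20·log₁₀(8.5) = 85.412 dB.
Combined: 10·log₁₀(10^(86.831/10)+10^(85.412/10)) = 89.19 dB SPL.

89.19 dB SPL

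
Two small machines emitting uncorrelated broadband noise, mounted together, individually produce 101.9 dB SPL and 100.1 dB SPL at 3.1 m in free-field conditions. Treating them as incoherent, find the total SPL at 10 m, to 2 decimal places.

Combined at 3.1 m: 10·log₁₀(10^(101.9/10)+10^(100.1/10)) = 104.103 dB SPL.
Then apply −20·log₁₀(10/3.1) = -10.173 dB → 93.93 dB SPL.

93.93 dB SPL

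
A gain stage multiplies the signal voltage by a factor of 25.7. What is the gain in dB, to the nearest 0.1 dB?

For a voltage ratio, dB = 20·log₁₀(V₂/V₁).
20·log₁₀(25.7) = 28.2 dB.

28.2 dB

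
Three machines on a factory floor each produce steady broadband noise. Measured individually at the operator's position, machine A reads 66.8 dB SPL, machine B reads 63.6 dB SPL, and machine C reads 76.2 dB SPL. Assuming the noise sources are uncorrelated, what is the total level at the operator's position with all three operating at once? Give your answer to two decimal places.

76.88 dB SPL

Add the sources as powers (linear), then convert back to dB:
L_total = 10·log₁₀(10^(66.8/10) + 10^(63.6/10) + 10^(76.2/10)) = 10·log₁₀(48760000) = 76.88 dB SPL.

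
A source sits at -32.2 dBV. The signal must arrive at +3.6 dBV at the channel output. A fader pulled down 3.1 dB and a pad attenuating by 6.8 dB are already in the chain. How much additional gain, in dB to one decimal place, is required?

45.7 dB

The required make-up gain is the shortfall in the dB sum.
G = +3.6 − (-32.2) + 3.1 + 6.8 = 45.7 dB.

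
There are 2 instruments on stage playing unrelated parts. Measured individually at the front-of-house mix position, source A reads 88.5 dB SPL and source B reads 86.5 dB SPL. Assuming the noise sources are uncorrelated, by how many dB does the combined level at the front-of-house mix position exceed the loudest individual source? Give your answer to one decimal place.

2.1 dB

Add the sources as powers (linear), then convert back to dB:
L_total = 10·log₁₀(10^(88.5/10) + 10^(86.5/10)) = 90.62 dB SPL.
Excess over the loudest (88.5 dB): 90.62 − 88.5 = 2.1 dB.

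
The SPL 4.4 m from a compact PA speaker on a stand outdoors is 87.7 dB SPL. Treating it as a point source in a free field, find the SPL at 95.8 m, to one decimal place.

Inverse-square spreading gives ΔL = −20·log₁₀(d₂/d₁).
ΔL = −20·log₁₀(95.8/4.4) = -26.76 dB, so L₂ = 87.7 + (-26.76) = 60.9 dB SPL.

60.9 dB SPL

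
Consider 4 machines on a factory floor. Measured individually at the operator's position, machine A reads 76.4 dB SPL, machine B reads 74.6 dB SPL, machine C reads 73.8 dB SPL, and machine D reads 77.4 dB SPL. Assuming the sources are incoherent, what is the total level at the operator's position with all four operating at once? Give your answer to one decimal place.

Add the sources as powers (linear), then convert back to dB:
L_total = 10·log₁₀(10^(76.4/10) + 10^(74.6/10) + 10^(73.8/10) + 10^(77.4/10)) = 10·log₁₀(151400000) = 81.8 dB SPL.

81.8 dB SPL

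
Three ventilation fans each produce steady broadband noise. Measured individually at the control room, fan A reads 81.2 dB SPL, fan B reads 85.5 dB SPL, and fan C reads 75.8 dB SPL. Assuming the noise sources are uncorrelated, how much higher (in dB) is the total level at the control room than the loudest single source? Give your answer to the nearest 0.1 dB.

1.7 dB

Uncorrelated sources add in intensity (power), not in dB.
L_total = 10·log₁₀(10^(81.2/10) + 10^(85.5/10) + 10^(75.8/10)) = 87.20 dB SPL.
Excess over the loudest (85.5 dB): 87.20 − 85.5 = 1.7 dB.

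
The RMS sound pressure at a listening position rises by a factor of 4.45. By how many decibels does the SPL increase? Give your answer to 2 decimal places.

12.97 dB

SPL change from a pressure ratio uses the 20·log₁₀ form:
20·log₁₀(4.45) = 12.97 dB.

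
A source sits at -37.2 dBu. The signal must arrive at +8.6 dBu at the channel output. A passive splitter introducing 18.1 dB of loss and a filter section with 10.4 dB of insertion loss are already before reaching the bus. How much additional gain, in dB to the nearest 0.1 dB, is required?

The required make-up gain is the shortfall in the dB sum.
G = +8.6 − (-37.2) + 18.1 + 10.4 = 74.3 dB.

74.3 dB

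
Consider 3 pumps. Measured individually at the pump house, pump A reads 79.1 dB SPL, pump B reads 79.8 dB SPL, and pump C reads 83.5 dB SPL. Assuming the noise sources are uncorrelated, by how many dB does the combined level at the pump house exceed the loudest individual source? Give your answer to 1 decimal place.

2.5 dB

Uncorrelated sources add in intensity (power), not in dB.
L_total = 10·log₁₀(10^(79.1/10) + 10^(79.8/10) + 10^(83.5/10)) = 86.03 dB SPL.
Excess over the loudest (83.5 dB): 86.03 − 83.5 = 2.5 dB.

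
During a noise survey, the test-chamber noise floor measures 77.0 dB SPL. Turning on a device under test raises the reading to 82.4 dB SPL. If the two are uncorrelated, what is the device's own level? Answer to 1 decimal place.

80.9 dB SPL

Background correction is a power subtraction:
L_src = 10·log₁₀(10^(82.4/10) − 10^(77.0/10)) = 10·log₁₀(123700000) = 80.9 dB SPL.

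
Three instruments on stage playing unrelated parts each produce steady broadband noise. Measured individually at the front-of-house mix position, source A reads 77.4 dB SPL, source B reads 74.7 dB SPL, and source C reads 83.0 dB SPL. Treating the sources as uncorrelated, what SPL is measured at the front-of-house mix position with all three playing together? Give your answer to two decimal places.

Uncorrelated sources add in intensity (power), not in dB.
L_total = 10·log₁₀(10^(77.4/10) + 10^(74.7/10) + 10^(83.0/10)) = 10·log₁₀(284000000) = 84.53 dB SPL.

84.53 dB SPL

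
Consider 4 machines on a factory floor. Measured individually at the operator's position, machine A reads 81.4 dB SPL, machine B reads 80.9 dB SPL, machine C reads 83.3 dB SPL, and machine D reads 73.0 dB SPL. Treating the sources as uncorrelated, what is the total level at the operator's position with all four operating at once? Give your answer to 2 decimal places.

86.94 dB SPL

Incoherent sources sum as intensities:
L_total = 10·log₁₀(10^(81.4/10) + 10^(80.9/10) + 10^(83.3/10) + 10^(73.0/10)) = 10·log₁₀(494800000) = 86.94 dB SPL.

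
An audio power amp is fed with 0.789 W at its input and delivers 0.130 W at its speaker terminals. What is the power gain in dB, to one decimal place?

Power is a power quantity, so gain = 10·log₁₀(P_out/P_in).
10·log₁₀(0.130/0.789) = 10·log₁₀(0.1648) = -7.8 dB.

-7.8 dB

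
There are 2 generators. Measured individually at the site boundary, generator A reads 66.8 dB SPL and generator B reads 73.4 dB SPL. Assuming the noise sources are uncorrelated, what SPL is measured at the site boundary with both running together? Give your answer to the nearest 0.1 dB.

74.3 dB SPL

Incoherent sources sum as intensities:
L_total = 10·log₁₀(10^(66.8/10) + 10^(73.4/10)) = 10·log₁₀(26660000) = 74.3 dB SPL.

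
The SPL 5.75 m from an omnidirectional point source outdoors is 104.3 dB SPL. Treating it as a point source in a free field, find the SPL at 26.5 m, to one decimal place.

For a point source in a free field, ΔL = −20·log₁₀(d₂/d₁).
ΔL = −20·log₁₀(26.5/5.75) = -13.27 dB, so L₂ = 104.3 + (-13.27) = 91.0 dB SPL.

91.0 dB SPL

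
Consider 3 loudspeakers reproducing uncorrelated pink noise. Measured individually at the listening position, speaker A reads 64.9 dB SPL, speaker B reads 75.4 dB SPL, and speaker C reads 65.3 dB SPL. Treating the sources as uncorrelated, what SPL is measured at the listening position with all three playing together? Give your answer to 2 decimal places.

76.14 dB SPL

Uncorrelated sources add in intensity (power), not in dB.
L_total = 10·log₁₀(10^(64.9/10) + 10^(75.4/10) + 10^(65.3/10)) = 10·log₁₀(41150000) = 76.14 dB SPL.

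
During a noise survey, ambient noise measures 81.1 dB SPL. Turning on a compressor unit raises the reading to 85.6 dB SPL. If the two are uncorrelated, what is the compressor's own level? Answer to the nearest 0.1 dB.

83.7 dB SPL

Background correction is a power subtraction:
L_src = 10·log₁₀(10^(85.6/10) − 10^(81.1/10)) = 10·log₁₀(234300000) = 83.7 dB SPL.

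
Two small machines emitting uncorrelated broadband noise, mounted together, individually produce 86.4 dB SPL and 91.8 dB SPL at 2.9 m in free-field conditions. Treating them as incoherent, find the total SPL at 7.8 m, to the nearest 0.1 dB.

Combined at 2.9 m: 10·log₁₀(10^(86.4/10)+10^(91.8/10)) = 92.90 dB SPL.
Then apply −20·log₁₀(7.8/2.9) = -8.59 dB → 84.3 dB SPL.

84.3 dB SPL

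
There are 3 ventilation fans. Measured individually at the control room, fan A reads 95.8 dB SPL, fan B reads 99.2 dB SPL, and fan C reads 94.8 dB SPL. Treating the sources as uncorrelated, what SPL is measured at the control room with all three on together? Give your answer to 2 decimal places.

101.80 dB SPL

Incoherent sources sum as intensities:
L_total = 10·log₁₀(10^(95.8/10) + 10^(99.2/10) + 10^(94.8/10)) = 10·log₁₀(15139000000) = 101.80 dB SPL.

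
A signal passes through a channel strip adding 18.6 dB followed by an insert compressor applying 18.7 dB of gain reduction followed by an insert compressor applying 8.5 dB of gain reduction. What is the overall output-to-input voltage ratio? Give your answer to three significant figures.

Net gain = 18.6 + (−18.7) + (−8.5) = -8.6 dB.
Voltage ratio = 10^(-8.6/20) = 0.372.

0.372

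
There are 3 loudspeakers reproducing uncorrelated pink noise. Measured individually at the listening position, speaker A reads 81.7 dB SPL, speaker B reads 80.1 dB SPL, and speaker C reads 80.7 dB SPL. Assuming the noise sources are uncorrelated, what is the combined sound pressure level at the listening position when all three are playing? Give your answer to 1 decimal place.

Uncorrelated sources add in intensity (power), not in dB.
L_total = 10·log₁₀(10^(81.7/10) + 10^(80.1/10) + 10^(80.7/10)) = 10·log₁₀(367700000) = 85.7 dB SPL.

85.7 dB SPL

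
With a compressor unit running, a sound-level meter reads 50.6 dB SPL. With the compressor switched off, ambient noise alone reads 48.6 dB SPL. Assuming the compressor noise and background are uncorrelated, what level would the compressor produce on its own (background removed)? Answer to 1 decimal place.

Background correction is a power subtraction:
L_src = 10·log₁₀(10^(50.6/10) − 10^(48.6/10)) = 10·log₁₀(42370) = 46.3 dB SPL.

46.3 dB SPL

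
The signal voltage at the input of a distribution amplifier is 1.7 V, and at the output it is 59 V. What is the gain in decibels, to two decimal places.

30.81 dB

For a voltage ratio, dB = 20·log₁₀(V₂/V₁).
20·log₁₀(59/1.7) = 20·log₁₀(34.71) = 30.81 dB.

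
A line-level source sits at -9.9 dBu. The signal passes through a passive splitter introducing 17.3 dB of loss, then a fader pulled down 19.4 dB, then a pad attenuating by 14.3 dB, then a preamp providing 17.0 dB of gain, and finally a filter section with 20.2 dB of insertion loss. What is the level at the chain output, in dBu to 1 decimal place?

-64.1 dBu

In dB, series stages simply add:
-9.9 − 17.3 − 19.4 − 14.3 + 17.0 − 20.2 = -64.1 dBu.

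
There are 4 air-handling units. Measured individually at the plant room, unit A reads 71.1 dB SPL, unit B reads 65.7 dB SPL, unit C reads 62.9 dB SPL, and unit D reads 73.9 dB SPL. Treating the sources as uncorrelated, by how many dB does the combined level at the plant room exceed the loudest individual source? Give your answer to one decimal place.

2.4 dB

Add the sources as powers (linear), then convert back to dB:
L_total = 10·log₁₀(10^(71.1/10) + 10^(65.7/10) + 10^(62.9/10) + 10^(73.9/10)) = 76.34 dB SPL.
Excess over the loudest (73.9 dB): 76.34 − 73.9 = 2.4 dB.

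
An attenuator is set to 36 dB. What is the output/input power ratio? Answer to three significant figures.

0.000251

Power ratio = 10^(dB/10).
10^(-36/10) = 10^(-3.600) = 0.000251.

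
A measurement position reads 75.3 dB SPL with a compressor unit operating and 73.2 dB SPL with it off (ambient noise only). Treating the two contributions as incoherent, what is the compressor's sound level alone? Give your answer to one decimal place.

71.1 dB SPL

Remove the background by subtracting linear intensities:
L_src = 10·log₁₀(10^(75.3/10) − 10^(73.2/10)) = 10·log₁₀(12990000) = 71.1 dB SPL.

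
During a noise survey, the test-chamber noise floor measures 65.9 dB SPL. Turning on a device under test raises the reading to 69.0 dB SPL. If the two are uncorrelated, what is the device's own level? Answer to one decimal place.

Remove the background by subtracting linear intensities:
L_src = 10·log₁₀(10^(69.0/10) − 10^(65.9/10)) = 10·log₁₀(4053000) = 66.1 dB SPL.

66.1 dB SPL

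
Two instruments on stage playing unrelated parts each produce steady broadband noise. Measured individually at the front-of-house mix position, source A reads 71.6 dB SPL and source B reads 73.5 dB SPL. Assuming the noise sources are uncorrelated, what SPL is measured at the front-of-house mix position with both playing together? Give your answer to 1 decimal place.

75.7 dB SPL

Uncorrelated sources add in intensity (power), not in dB.
L_total = 10·log₁₀(10^(71.6/10) + 10^(73.5/10)) = 10·log₁₀(36840000) = 75.7 dB SPL.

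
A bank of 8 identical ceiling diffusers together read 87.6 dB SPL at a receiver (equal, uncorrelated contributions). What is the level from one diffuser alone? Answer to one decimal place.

8 equal incoherent sources add 10·log₁₀(8) = 9.03 dB over one source.
L_one = 87.6 − 9.03 = 78.6 dB SPL.

78.6 dB SPL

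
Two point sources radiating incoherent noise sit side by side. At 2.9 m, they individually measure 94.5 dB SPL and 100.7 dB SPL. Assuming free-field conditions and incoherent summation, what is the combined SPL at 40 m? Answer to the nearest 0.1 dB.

Combined at 2.9 m: 10·log₁₀(10^(94.5/10)+10^(100.7/10)) = 101.63 dB SPL.
Then apply −20·log₁₀(40/2.9) = -22.79 dB → 78.8 dB SPL.

78.8 dB SPL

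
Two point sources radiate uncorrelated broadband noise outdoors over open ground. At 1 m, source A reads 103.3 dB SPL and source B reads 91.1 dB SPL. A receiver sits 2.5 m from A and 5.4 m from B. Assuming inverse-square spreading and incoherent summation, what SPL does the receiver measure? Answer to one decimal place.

95.4 dB SPL

At the listener: L_A = 103.3 − 20·log₁₀(2.5) = 95.34 dB; L_B = 91.1 − 20·log₁₀(5.4) = 76.45 dB.
Combined: 10·log₁₀(10^(95.34/10)+10^(76.45/10)) = 95.4 dB SPL.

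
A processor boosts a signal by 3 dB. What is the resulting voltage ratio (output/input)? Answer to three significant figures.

Voltage ratio = 10^(dB/20).
10^(3/20) = 10^(0.1500) = 1.41.

1.41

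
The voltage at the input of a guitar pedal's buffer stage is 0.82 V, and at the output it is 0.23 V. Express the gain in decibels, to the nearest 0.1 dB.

-11.0 dB

For a voltage ratio, dB = 20·log₁₀(V₂/V₁).
20·log₁₀(0.23/0.82) = 20·log₁₀(0.2805) = -11.0 dB.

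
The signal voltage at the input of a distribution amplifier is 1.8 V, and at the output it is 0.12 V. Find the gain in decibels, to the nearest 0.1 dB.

-23.5 dB

For a voltage ratio, dB = 20·log₁₀(V₂/V₁).
20·log₁₀(0.12/1.8) = 20·log₁₀(0.06667) = -23.5 dB.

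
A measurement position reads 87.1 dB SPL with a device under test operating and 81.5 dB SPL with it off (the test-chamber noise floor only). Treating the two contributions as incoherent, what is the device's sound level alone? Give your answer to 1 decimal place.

85.7 dB SPL

Subtract intensities: L_src = 10·log₁₀(10^(L_total/10) − 10^(L_bg/10)).
L_src = 10·log₁₀(10^(87.1/10) − 10^(81.5/10)) = 10·log₁₀(371600000) = 85.7 dB SPL.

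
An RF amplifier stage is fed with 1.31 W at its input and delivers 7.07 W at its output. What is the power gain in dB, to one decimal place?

For a power ratio, dB = 10·log₁₀(P₂/P₁).
10·log₁₀(7.07/1.31) = 10·log₁₀(5.397) = 7.3 dB.

7.3 dB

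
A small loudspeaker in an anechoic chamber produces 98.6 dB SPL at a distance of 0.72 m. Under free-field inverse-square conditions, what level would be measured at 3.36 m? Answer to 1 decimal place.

85.2 dB SPL

Free-field point source: level drops by 20·log₁₀ of the distance ratio.
ΔL = −20·log₁₀(3.36/0.72) = -13.38 dB, so L₂ = 98.6 + (-13.38) = 85.2 dB SPL.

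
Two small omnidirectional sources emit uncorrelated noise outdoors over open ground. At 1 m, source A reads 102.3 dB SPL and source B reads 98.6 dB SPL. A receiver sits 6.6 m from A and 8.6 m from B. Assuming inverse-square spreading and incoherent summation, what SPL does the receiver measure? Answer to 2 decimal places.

At the listener: L_A = 102.3 − 20·log₁₀(6.6) = 85.909 dB; L_B = 98.6 − 20·log₁₀(8.6) = 79.910 dB.
Combined: 10·log₁₀(10^(85.909/10)+10^(79.910/10)) = 86.88 dB SPL.

86.88 dB SPL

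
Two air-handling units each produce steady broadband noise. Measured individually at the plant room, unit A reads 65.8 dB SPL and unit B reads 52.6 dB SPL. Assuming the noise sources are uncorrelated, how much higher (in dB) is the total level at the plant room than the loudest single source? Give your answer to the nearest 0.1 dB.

Incoherent sources sum as intensities:
L_total = 10·log₁₀(10^(65.8/10) + 10^(52.6/10)) = 66.00 dB SPL.
Excess over the loudest (65.8 dB): 66.00 − 65.8 = 0.2 dB.

0.2 dB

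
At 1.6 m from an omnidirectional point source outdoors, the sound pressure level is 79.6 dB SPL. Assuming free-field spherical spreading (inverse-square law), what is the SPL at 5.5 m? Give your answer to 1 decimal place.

For a point source in a free field, ΔL = −20·log₁₀(d₂/d₁).
ΔL = −20·log₁₀(5.5/1.6) = -10.72 dB, so L₂ = 79.6 + (-10.72) = 68.9 dB SPL.

68.9 dB SPL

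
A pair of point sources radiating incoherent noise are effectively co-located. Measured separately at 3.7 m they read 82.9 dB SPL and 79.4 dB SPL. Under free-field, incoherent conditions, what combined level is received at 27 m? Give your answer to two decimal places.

67.24 dB SPL

Combined at 3.7 m: 10·log₁₀(10^(82.9/10)+10^(79.4/10)) = 84.504 dB SPL.
Then apply −20·log₁₀(27/3.7) = -17.263 dB → 67.24 dB SPL.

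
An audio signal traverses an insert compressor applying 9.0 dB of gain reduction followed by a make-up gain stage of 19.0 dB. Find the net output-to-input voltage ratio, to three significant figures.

Net gain = (−9.0) + 19.0 = 10.0 dB.
Voltage ratio = 10^(10.0/20) = 3.16.

3.16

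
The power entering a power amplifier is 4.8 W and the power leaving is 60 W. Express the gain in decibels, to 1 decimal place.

11.0 dB

Power is a power quantity, so gain = 10·log₁₀(P_out/P_in).
10·log₁₀(60/4.8) = 10·log₁₀(12.50) = 11.0 dB.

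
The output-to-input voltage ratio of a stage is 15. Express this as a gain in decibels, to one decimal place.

Voltage is an amplitude quantity, so gain = 20·log₁₀(V_out/V_in).
20·log₁₀(15) = 23.5 dB.

23.5 dB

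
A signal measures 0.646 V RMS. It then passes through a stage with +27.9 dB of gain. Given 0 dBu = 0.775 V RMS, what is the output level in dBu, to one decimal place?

Input level: 20·log₁₀(0.646/0.775) = -1.58 dBu.
Output: -1.58 + 27.9 = +26.3 dBu.

+26.3 dBu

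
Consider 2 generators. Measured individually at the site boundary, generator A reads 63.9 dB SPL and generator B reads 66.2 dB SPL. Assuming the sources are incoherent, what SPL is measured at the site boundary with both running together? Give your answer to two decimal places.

68.21 dB SPL

Add the sources as powers (linear), then convert back to dB:
L_total = 10·log₁₀(10^(63.9/10) + 10^(66.2/10)) = 10·log₁₀(6623000) = 68.21 dB SPL.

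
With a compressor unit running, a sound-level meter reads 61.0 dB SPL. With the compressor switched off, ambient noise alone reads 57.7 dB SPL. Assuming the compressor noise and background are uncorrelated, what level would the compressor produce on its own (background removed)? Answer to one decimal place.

Background correction is a power subtraction:
L_src = 10·log₁₀(10^(61.0/10) − 10^(57.7/10)) = 10·log₁₀(670100) = 58.3 dB SPL.

58.3 dB SPL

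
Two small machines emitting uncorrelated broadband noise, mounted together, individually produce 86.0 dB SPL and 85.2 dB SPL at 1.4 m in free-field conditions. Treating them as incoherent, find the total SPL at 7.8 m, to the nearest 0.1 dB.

Combined at 1.4 m: 10·log₁₀(10^(86.0/10)+10^(85.2/10)) = 88.63 dB SPL.
Then apply −20·log₁₀(7.8/1.4) = -14.92 dB → 73.7 dB SPL.

73.7 dB SPL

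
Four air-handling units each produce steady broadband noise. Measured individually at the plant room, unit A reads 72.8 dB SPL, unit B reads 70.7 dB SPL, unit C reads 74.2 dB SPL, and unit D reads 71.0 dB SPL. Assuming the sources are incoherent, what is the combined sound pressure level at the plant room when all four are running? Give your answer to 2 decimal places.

78.43 dB SPL

Uncorrelated sources add in intensity (power), not in dB.
L_total = 10·log₁₀(10^(72.8/10) + 10^(70.7/10) + 10^(74.2/10) + 10^(71.0/10)) = 10·log₁₀(69700000) = 78.43 dB SPL.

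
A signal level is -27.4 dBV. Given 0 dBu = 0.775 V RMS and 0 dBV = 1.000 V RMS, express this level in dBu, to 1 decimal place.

-25.2 dBu

The offset between the scales is 20·log₁₀(0.775/1.000) = −2.214 dB.
So dBu = -27.4 + 2.214 = -25.2 dBu.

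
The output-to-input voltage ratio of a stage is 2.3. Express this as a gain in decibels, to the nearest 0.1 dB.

7.2 dB

Voltage ratio → dB uses the 20·log₁₀ form:
20·log₁₀(2.3) = 7.2 dB.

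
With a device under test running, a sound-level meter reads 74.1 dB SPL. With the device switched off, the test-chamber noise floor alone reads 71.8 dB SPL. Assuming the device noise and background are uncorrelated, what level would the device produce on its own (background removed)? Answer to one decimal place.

Remove the background by subtracting linear intensities:
L_src = 10·log₁₀(10^(74.1/10) − 10^(71.8/10)) = 10·log₁₀(10570000) = 70.2 dB SPL.

70.2 dB SPL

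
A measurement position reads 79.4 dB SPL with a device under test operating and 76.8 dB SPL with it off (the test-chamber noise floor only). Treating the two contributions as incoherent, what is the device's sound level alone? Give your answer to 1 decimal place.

Remove the background by subtracting linear intensities:
L_src = 10·log₁₀(10^(79.4/10) − 10^(76.8/10)) = 10·log₁₀(39230000) = 75.9 dB SPL.

75.9 dB SPL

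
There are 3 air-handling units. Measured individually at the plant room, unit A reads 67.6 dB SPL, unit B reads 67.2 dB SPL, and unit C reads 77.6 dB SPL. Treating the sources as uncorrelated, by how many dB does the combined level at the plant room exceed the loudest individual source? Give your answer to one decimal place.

Add the sources as powers (linear), then convert back to dB:
L_total = 10·log₁₀(10^(67.6/10) + 10^(67.2/10) + 10^(77.6/10)) = 78.36 dB SPL.
Excess over the loudest (77.6 dB): 78.36 − 77.6 = 0.8 dB.

0.8 dB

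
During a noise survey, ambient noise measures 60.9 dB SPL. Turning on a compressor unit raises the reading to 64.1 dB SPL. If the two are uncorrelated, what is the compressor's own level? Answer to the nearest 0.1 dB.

61.3 dB SPL

Remove the background by subtracting linear intensities:
L_src = 10·log₁₀(10^(64.1/10) − 10^(60.9/10)) = 10·log₁₀(1340000) = 61.3 dB SPL.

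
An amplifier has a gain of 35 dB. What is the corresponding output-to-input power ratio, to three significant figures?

Power ratio = 10^(dB/10).
10^(35/10) = 10^(3.500) = 3160.

3160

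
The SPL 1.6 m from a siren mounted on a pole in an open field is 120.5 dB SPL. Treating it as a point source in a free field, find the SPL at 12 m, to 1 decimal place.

Free-field point source: level drops by 20·log₁₀ of the distance ratio.
ΔL = −20·log₁₀(12/1.6) = -17.50 dB, so L₂ = 120.5 + (-17.50) = 103.0 dB SPL.

103.0 dB SPL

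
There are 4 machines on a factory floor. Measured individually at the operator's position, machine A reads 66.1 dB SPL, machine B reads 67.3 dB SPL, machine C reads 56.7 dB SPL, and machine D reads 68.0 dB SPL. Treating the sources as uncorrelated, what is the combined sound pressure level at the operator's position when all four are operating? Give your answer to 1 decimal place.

Uncorrelated sources add in intensity (power), not in dB.
L_total = 10·log₁₀(10^(66.1/10) + 10^(67.3/10) + 10^(56.7/10) + 10^(68.0/10)) = 10·log₁₀(16220000) = 72.1 dB SPL.

72.1 dB SPL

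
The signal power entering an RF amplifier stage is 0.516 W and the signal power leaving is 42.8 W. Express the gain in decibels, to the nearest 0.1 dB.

Power is a power quantity, so gain = 10·log₁₀(P_out/P_in).
10·log₁₀(42.8/0.516) = 10·log₁₀(82.95) = 19.2 dB.

19.2 dB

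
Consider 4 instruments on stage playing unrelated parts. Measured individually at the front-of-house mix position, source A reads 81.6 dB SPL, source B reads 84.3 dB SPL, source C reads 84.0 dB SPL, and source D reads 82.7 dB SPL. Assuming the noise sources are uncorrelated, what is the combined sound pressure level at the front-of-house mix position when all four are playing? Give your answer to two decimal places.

89.30 dB SPL

Incoherent sources sum as intensities:
L_total = 10·log₁₀(10^(81.6/10) + 10^(84.3/10) + 10^(84.0/10) + 10^(82.7/10)) = 10·log₁₀(851100000) = 89.30 dB SPL.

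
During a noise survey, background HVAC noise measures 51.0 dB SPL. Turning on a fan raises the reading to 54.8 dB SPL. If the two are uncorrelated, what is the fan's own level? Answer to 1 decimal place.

52.5 dB SPL

Remove the background by subtracting linear intensities:
L_src = 10·log₁₀(10^(54.8/10) − 10^(51.0/10)) = 10·log₁₀(176100) = 52.5 dB SPL.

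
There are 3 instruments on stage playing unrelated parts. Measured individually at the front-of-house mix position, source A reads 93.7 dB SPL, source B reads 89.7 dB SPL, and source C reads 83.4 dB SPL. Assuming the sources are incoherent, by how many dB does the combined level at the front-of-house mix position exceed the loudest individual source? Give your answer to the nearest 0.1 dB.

Add the sources as powers (linear), then convert back to dB:
L_total = 10·log₁₀(10^(93.7/10) + 10^(89.7/10) + 10^(83.4/10)) = 95.44 dB SPL.
Excess over the loudest (93.7 dB): 95.44 − 93.7 = 1.7 dB.

1.7 dB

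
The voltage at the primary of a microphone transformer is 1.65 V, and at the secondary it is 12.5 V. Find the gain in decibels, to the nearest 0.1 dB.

Voltage ratio → dB uses the 20·log₁₀ form:
20·log₁₀(12.5/1.65) = 20·log₁₀(7.576) = 17.6 dB.

17.6 dB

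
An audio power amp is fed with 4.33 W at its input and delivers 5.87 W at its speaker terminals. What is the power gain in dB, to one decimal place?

For a power ratio, dB = 10·log₁₀(P₂/P₁).
10·log₁₀(5.87/4.33) = 10·log₁₀(1.356) = 1.3 dB.

1.3 dB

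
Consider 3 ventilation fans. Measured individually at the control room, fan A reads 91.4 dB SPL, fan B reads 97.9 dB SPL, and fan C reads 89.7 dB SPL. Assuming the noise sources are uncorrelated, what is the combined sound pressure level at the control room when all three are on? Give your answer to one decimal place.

Incoherent sources sum as intensities:
L_total = 10·log₁₀(10^(91.4/10) + 10^(97.9/10) + 10^(89.7/10)) = 10·log₁₀(8480000000) = 99.3 dB SPL.

99.3 dB SPL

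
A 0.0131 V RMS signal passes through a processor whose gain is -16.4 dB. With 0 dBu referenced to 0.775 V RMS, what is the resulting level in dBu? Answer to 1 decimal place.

-51.8 dBu

Input level: 20·log₁₀(0.0131/0.775) = -35.44 dBu.
Output: -35.44 − 16.4 = -51.8 dBu.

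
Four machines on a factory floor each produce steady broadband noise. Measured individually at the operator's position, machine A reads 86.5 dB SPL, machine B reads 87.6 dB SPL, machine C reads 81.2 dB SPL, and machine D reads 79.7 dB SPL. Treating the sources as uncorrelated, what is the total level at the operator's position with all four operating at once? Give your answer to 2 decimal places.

90.96 dB SPL

Uncorrelated sources add in intensity (power), not in dB.
L_total = 10·log₁₀(10^(86.5/10) + 10^(87.6/10) + 10^(81.2/10) + 10^(79.7/10)) = 10·log₁₀(1247000000) = 90.96 dB SPL.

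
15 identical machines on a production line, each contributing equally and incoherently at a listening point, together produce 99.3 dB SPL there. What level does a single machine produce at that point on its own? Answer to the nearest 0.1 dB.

87.5 dB SPL

15 equal incoherent sources add 10·log₁₀(15) = 11.76 dB over one source.
L_one = 99.3 − 11.76 = 87.5 dB SPL.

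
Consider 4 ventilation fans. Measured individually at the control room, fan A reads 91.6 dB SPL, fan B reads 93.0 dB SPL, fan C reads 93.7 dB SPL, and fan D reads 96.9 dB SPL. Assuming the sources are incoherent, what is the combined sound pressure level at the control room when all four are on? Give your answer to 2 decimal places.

100.29 dB SPL

Add the sources as powers (linear), then convert back to dB:
L_total = 10·log₁₀(10^(91.6/10) + 10^(93.0/10) + 10^(93.7/10) + 10^(96.9/10)) = 10·log₁₀(10683000000) = 100.29 dB SPL.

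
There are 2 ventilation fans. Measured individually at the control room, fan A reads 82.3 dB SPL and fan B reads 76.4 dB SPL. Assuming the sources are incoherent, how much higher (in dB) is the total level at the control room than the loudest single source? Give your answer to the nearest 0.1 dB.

1.0 dB

Add the sources as powers (linear), then convert back to dB:
L_total = 10·log₁₀(10^(82.3/10) + 10^(76.4/10)) = 83.29 dB SPL.
Excess over the loudest (82.3 dB): 83.29 − 82.3 = 1.0 dB.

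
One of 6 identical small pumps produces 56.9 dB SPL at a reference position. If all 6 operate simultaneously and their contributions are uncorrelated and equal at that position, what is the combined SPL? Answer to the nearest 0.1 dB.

6 equal incoherent sources raise the level by 10·log₁₀(6) = 7.78 dB.
L_total = 56.9 + 7.78 = 64.7 dB SPL.

64.7 dB SPL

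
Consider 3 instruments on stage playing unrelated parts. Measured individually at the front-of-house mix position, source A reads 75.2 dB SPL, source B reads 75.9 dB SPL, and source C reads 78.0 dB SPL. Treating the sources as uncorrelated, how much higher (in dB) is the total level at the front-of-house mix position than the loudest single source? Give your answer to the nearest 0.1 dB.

Add the sources as powers (linear), then convert back to dB:
L_total = 10·log₁₀(10^(75.2/10) + 10^(75.9/10) + 10^(78.0/10)) = 81.31 dB SPL.
Excess over the loudest (78.0 dB): 81.31 − 78.0 = 3.3 dB.

3.3 dB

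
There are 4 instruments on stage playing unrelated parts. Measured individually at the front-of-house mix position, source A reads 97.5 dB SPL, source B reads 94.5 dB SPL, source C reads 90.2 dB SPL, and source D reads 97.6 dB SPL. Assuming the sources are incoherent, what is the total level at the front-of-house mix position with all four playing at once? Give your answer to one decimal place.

Add the sources as powers (linear), then convert back to dB:
L_total = 10·log₁₀(10^(97.5/10) + 10^(94.5/10) + 10^(90.2/10) + 10^(97.6/10)) = 10·log₁₀(15243000000) = 101.8 dB SPL.

101.8 dB SPL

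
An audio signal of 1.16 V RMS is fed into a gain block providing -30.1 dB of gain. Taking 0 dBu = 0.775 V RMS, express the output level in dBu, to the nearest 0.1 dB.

Input level: 20·log₁₀(1.16/0.775) = 3.50 dBu.
Output: 3.50 − 30.1 = -26.6 dBu.

-26.6 dBu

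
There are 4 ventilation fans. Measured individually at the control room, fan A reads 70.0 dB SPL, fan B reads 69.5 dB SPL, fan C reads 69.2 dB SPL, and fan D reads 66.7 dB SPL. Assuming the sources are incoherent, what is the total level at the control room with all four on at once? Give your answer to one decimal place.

Uncorrelated sources add in intensity (power), not in dB.
L_total = 10·log₁₀(10^(70.0/10) + 10^(69.5/10) + 10^(69.2/10) + 10^(66.7/10)) = 10·log₁₀(31910000) = 75.0 dB SPL.

75.0 dB SPL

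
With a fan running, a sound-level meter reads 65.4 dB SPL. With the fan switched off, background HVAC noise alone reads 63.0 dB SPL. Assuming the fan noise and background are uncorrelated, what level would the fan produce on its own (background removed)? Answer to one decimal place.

61.7 dB SPL

Subtract intensities: L_src = 10·log₁₀(10^(L_total/10) − 10^(L_bg/10)).
L_src = 10·log₁₀(10^(65.4/10) − 10^(63.0/10)) = 10·log₁₀(1472000) = 61.7 dB SPL.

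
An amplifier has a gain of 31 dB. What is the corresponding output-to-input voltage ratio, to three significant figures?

35.5

Voltage ratio = 10^(dB/20).
10^(31/20) = 10^(1.550) = 35.5.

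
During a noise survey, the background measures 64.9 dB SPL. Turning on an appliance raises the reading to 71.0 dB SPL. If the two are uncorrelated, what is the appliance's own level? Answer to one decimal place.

69.8 dB SPL

Remove the background by subtracting linear intensities:
L_src = 10·log₁₀(10^(71.0/10) − 10^(64.9/10)) = 10·log₁₀(9499000) = 69.8 dB SPL.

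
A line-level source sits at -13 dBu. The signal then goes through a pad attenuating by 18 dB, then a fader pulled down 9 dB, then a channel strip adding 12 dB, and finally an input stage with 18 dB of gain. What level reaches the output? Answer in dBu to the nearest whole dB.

-10 dBu

Cascaded gains and losses add directly in dB.
-13 − 18 − 9 + 12 + 18 = -10 dBu.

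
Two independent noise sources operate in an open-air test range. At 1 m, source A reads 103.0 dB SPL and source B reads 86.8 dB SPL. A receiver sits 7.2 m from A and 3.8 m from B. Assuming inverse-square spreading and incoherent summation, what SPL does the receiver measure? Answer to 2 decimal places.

86.21 dB SPL

At the listener: L_A = 103.0 − 20·log₁₀(7.2) = 85.853 dB; L_B = 86.8 − 20·log₁₀(3.8) = 75.204 dB.
Combined: 10·log₁₀(10^(85.853/10)+10^(75.204/10)) = 86.21 dB SPL.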